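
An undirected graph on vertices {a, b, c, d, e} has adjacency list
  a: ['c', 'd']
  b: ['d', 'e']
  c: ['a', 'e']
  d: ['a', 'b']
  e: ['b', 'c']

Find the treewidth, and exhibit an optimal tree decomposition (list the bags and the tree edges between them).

Every bag has size at most 3, so the width is 3 − 1 = 2 and tw(G) ≤ 2. For the lower bound, G contains the cycle b–d–a–c–e–b, so G is not a forest; only forests have treewidth ≤ 1, hence tw(G) ≥ 2. Hence tw(G) = 2 exactly.

Treewidth 2.
Bags: B1 = {a, b, d}  B2 = {a, b, c}  B3 = {b, c, e}
Tree: B1–B2, B2–B3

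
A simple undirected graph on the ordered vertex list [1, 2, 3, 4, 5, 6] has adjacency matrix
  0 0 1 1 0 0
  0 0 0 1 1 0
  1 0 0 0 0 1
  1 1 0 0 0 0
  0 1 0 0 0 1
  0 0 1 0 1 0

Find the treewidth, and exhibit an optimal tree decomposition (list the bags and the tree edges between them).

Treewidth 2.
One such decomposition:
Bags: B1 = {2, 5, 6}  B2 = {2, 4, 6}  B3 = {1, 4, 6}  B4 = {1, 3, 6}
Tree: B1–B2, B2–B3, B3–B4

Every bag has size at most 3, so the width is 3 − 1 = 2 and tw(G) ≤ 2. The edges 6–5–2–4–1–3–6 form a cycle, so G is not a tree and its treewidth is at least 2. The upper and lower bounds meet at 2, so that is the treewidth.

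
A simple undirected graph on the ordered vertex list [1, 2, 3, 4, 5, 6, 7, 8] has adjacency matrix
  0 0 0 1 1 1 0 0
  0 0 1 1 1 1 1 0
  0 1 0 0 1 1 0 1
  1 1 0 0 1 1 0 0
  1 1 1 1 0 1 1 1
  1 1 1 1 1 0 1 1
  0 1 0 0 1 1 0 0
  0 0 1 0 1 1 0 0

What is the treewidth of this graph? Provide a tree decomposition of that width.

Treewidth 3.
One such decomposition:
Bags: B1 = {3, 5, 6, 8}  B2 = {2, 3, 5, 6}  B3 = {2, 4, 5, 6}  B4 = {2, 5, 6, 7}  B5 = {1, 4, 5, 6}
Tree: B1–B2, B2–B3, B3–B4, B3–B5

The largest bag has 4 vertices, giving width 3; this decomposition certifies tw(G) ≤ 3. On the other hand G contains the 4-clique {3, 5, 6, 8}. A clique must lie in a single bag of any decomposition, so no decomposition can have width below 3. The upper and lower bounds meet at 3, so that is the treewidth.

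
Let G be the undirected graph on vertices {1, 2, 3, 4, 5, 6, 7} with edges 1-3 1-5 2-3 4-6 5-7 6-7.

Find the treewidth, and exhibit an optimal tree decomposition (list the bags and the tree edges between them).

The largest bag has 2 vertices, giving width 1; this decomposition certifies tw(G) ≤ 1. G has an edge, so its treewidth is at least 1. Hence tw(G) = 1 exactly.

Treewidth 1.
One such decomposition:
Bags: B1 = {2, 3}  B2 = {1, 3}  B3 = {1, 5}  B4 = {5, 7}  B5 = {6, 7}  B6 = {4, 6}
Tree: B1–B2, B2–B3, B3–B4, B4–B5, B5–B6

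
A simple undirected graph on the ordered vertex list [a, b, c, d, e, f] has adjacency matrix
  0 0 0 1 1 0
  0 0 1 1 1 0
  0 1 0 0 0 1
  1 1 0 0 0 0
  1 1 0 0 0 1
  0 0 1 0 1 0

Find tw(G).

A width-2 tree decomposition is:
Bags: B1 = {a, b, d}  B2 = {a, b, e}  B3 = {b, c, e}  B4 = {c, e, f}
Tree: B1–B2, B2–B3, B3–B4
The largest bag has 3 vertices, giving width 2; this decomposition certifies tw(G) ≤ 2. Since d–a–e–b–d is a cycle in G, G is not acyclic. Forests are exactly the graphs of treewidth ≤ 1, so tw(G) ≥ 2. The upper and lower bounds meet at 2, so that is the treewidth.

2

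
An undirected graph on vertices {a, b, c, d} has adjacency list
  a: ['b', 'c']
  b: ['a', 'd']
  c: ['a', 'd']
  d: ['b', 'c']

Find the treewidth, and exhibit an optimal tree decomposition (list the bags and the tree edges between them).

Treewidth 2.
Bags: B1 = {b, c, d}  B2 = {a, b, c}
Tree: B1–B2

The largest bag has 3 vertices, giving width 2; this decomposition certifies tw(G) ≤ 2. For the lower bound, G contains the cycle c–d–b–a–c, so G is not a forest; only forests have treewidth ≤ 1, hence tw(G) ≥ 2. Combining the bounds, tw(G) = 2.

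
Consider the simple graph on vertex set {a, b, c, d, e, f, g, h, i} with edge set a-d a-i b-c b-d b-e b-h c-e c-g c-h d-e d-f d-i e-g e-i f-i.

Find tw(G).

A width-2 tree decomposition is:
Bags: B1 = {b, d, e}  B2 = {b, c, e}  B3 = {c, e, g}  B4 = {d, e, i}  B5 = {d, f, i}  B6 = {a, d, i}  B7 = {b, c, h}
Tree: B1–B2, B2–B3, B1–B4, B4–B5, B4–B6, B2–B7
The largest bag has 3 vertices, giving width 2; this decomposition certifies tw(G) ≤ 2. On the other hand G contains the 3-clique {b, d, e}. A clique must lie in a single bag of any decomposition, so no decomposition can have width below 2. Therefore the treewidth is 2.

2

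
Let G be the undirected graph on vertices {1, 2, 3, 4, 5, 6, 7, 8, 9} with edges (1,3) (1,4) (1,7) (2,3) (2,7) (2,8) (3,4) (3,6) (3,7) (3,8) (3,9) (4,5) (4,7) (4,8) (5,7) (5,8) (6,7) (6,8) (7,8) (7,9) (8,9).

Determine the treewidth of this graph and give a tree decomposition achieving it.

Treewidth 3.
One optimal decomposition is:
Bags: B1 = {3, 6, 7, 8}  B2 = {3, 4, 7, 8}  B3 = {2, 3, 7, 8}  B4 = {4, 5, 7, 8}  B5 = {3, 7, 8, 9}  B6 = {1, 3, 4, 7}
Tree: B1–B2, B1–B3, B2–B4, B1–B5, B2–B6

Each bag holds 4 vertices, so the decomposition has width 3, which upper-bounds the treewidth. Conversely, {3, 7, 8, 9} is a clique of size 4, and the vertices of any clique must share a bag in every tree decomposition; so some bag has ≥ 4 vertices and tw(G) ≥ 3. Combining the bounds, tw(G) = 3.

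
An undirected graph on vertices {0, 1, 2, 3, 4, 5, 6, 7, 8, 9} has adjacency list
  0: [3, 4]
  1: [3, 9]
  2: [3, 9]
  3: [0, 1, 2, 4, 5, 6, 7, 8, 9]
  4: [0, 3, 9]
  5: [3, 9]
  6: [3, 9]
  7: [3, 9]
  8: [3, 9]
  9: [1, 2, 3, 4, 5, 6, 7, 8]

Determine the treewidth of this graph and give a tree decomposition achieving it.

The largest bag has 3 vertices, giving width 2; this decomposition certifies tw(G) ≤ 2. Conversely, {0, 3, 4} is a clique of size 3, and the vertices of any clique must share a bag in every tree decomposition; so some bag has ≥ 3 vertices and tw(G) ≥ 2. Combining the bounds, tw(G) = 2.

Treewidth 2.
One such decomposition:
Bags: B1 = {3, 8, 9}  B2 = {3, 5, 9}  B3 = {3, 6, 9}  B4 = {2, 3, 9}  B5 = {3, 4, 9}  B6 = {3, 7, 9}  B7 = {0, 3, 4}  B8 = {1, 3, 9}
Tree: B1–B2, B2–B3, B3–B4, B3–B5, B5–B6, B5–B7, B6–B8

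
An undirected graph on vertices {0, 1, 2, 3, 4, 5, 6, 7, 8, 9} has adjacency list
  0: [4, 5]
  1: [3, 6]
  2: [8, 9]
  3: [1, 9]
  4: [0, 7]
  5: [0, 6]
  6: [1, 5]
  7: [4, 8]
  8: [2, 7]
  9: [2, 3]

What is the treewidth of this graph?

A width-2 tree decomposition is:
Bags: B1 = {1, 3, 6}  B2 = {3, 5, 6}  B3 = {0, 3, 5}  B4 = {0, 3, 4}  B5 = {3, 4, 7}  B6 = {3, 7, 8}  B7 = {2, 3, 8}  B8 = {2, 3, 9}
Tree: B1–B2, B2–B3, B3–B4, B4–B5, B5–B6, B6–B7, B7–B8
Every bag has size at most 3, so the width is 3 − 1 = 2 and tw(G) ≤ 2. Since 3–1–6–5–0–4–7–8–2–9–3 is a cycle in G, G is not acyclic. Forests are exactly the graphs of treewidth ≤ 1, so tw(G) ≥ 2. The upper and lower bounds meet at 2, so that is the treewidth.

2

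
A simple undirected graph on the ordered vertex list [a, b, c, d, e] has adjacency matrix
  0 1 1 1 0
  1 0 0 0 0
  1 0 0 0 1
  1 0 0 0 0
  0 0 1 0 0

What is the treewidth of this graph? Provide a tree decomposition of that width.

Every bag has size at most 2, so the width is 2 − 1 = 1 and tw(G) ≤ 1. Any graph with an edge has treewidth ≥ 1, and G has the edge b–a. Hence tw(G) = 1 exactly.

Treewidth 1.
Bags: B1 = {a, b}  B2 = {a, c}  B3 = {a, d}  B4 = {c, e}
Tree: B1–B2, B2–B3, B2–B4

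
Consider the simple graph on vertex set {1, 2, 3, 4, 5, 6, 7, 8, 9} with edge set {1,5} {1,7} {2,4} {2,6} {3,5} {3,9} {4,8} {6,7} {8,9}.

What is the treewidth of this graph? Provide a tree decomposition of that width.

Treewidth 2.
Bags: B1 = {1, 5, 7}  B2 = {5, 6, 7}  B3 = {2, 5, 6}  B4 = {2, 4, 5}  B5 = {4, 5, 8}  B6 = {5, 8, 9}  B7 = {3, 5, 9}
Tree: B1–B2, B2–B3, B3–B4, B4–B5, B5–B6, B6–B7

The largest bag has 3 vertices, giving width 2; this decomposition certifies tw(G) ≤ 2. The edges 5–1–7–6–2–4–8–9–3–5 form a cycle, so G is not a tree and its treewidth is at least 2. Therefore the treewidth is 2.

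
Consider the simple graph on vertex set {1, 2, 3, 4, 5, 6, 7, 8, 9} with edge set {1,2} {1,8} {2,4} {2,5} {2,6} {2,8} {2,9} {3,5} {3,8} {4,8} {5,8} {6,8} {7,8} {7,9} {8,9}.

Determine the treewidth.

A width-2 tree decomposition is:
Bags: B1 = {2, 5, 8}  B2 = {2, 4, 8}  B3 = {3, 5, 8}  B4 = {2, 8, 9}  B5 = {2, 6, 8}  B6 = {7, 8, 9}  B7 = {1, 2, 8}
Tree: B1–B2, B1–B3, B2–B4, B4–B5, B4–B6, B2–B7
Each bag holds 3 vertices, so the decomposition has width 2, which upper-bounds the treewidth. Conversely, {1, 2, 8} is a clique of size 3, and the vertices of any clique must share a bag in every tree decomposition; so some bag has ≥ 3 vertices and tw(G) ≥ 2. Hence tw(G) = 2 exactly.

2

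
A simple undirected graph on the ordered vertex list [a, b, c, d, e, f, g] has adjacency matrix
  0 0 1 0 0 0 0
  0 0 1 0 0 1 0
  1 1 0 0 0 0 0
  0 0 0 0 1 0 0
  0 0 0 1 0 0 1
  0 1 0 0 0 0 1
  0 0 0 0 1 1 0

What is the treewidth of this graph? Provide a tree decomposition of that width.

Treewidth 1.
Bags: B1 = {a, c}  B2 = {b, c}  B3 = {b, f}  B4 = {f, g}  B5 = {e, g}  B6 = {d, e}
Tree: B1–B2, B2–B3, B3–B4, B4–B5, B5–B6

The largest bag has 2 vertices, giving width 1; this decomposition certifies tw(G) ≤ 1. G has an edge, so its treewidth is at least 1. Hence tw(G) = 1 exactly.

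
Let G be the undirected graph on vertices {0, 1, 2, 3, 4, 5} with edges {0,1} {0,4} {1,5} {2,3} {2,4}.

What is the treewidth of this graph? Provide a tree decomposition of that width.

Treewidth 1.
One optimal decomposition is:
Bags: B1 = {1, 5}  B2 = {0, 1}  B3 = {0, 4}  B4 = {2, 4}  B5 = {2, 3}
Tree: B1–B2, B2–B3, B3–B4, B4–B5

The largest bag has 2 vertices, giving width 1; this decomposition certifies tw(G) ≤ 1. Any graph with an edge has treewidth ≥ 1, and G has the edge 5–1. The upper and lower bounds meet at 1, so that is the treewidth.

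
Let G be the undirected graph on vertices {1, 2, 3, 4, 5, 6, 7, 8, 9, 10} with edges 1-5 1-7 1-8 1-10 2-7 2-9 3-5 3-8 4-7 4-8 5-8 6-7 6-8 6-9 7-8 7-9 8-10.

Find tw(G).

A width-2 tree decomposition is:
Bags: B1 = {6, 7, 9}  B2 = {6, 7, 8}  B3 = {2, 7, 9}  B4 = {4, 7, 8}  B5 = {1, 7, 8}  B6 = {1, 5, 8}  B7 = {1, 8, 10}  B8 = {3, 5, 8}
Tree: B1–B2, B1–B3, B2–B4, B4–B5, B5–B6, B6–B7, B6–B8
The largest bag has 3 vertices, giving width 2; this decomposition certifies tw(G) ≤ 2. For the lower bound, the 3 vertices {1, 8, 10} are pairwise adjacent, and any tree decomposition puts a clique entirely inside one bag — forcing width ≥ 2. Combining the bounds, tw(G) = 2.

2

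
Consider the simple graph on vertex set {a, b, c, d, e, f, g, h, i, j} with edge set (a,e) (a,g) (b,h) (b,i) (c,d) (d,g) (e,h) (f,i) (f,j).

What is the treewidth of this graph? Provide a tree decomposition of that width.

Every bag has size at most 2, so the width is 2 − 1 = 1 and tw(G) ≤ 1. Since G has at least one edge (e.g. c–d), it is not an edgeless graph, so tw(G) ≥ 1. Hence tw(G) = 1 exactly.

Treewidth 1.
One optimal decomposition is:
Bags: B1 = {c, d}  B2 = {d, g}  B3 = {a, g}  B4 = {a, e}  B5 = {e, h}  B6 = {b, h}  B7 = {b, i}  B8 = {f, i}  B9 = {f, j}
Tree: B1–B2, B2–B3, B3–B4, B4–B5, B5–B6, B6–B7, B7–B8, B8–B9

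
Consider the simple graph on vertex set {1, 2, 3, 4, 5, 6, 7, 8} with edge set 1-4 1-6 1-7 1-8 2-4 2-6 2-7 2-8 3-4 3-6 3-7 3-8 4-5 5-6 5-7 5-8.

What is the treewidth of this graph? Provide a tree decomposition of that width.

Treewidth 4.
One such decomposition:
Bags: B1 = {1, 4, 6, 7, 8}  B2 = {2, 4, 6, 7, 8}  B3 = {4, 5, 6, 7, 8}  B4 = {3, 4, 6, 7, 8}
Tree: B1–B2, B2–B3, B3–B4

Every bag has size at most 5, so the width is 5 − 1 = 4 and tw(G) ≤ 4. For the lower bound: the 5 vertex sets {1,4}, {2,6}, {5,8}, {7}, {3} are disjoint, each induces a connected subgraph, and every pair is joined by at least one edge of G. Contracting each set to a single vertex therefore yields K_{5} as a minor, and since treewidth is minor-monotone, tw(G) ≥ tw(K_{5}) = 4. Combining the bounds, tw(G) = 4.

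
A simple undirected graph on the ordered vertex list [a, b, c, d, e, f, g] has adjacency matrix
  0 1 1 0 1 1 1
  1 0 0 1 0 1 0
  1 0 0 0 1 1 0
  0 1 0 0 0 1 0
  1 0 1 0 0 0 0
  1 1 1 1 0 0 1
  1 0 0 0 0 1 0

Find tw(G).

A width-2 tree decomposition is:
Bags: B1 = {a, b, f}  B2 = {a, f, g}  B3 = {a, c, f}  B4 = {b, d, f}  B5 = {a, c, e}
Tree: B1–B2, B1–B3, B1–B4, B3–B5
The largest bag has 3 vertices, giving width 2; this decomposition certifies tw(G) ≤ 2. On the other hand G contains the 3-clique {a, c, e}. A clique must lie in a single bag of any decomposition, so no decomposition can have width below 2. Combining the bounds, tw(G) = 2.

2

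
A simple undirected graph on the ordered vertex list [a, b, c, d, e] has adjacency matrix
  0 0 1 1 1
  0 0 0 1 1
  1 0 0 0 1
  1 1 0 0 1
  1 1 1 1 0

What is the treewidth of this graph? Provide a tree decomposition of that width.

Treewidth 2.
Bags: B1 = {a, c, e}  B2 = {a, d, e}  B3 = {b, d, e}
Tree: B1–B2, B2–B3

Each bag holds 3 vertices, so the decomposition has width 2, which upper-bounds the treewidth. On the other hand G contains the 3-clique {a, d, e}. A clique must lie in a single bag of any decomposition, so no decomposition can have width below 2. Combining the bounds, tw(G) = 2.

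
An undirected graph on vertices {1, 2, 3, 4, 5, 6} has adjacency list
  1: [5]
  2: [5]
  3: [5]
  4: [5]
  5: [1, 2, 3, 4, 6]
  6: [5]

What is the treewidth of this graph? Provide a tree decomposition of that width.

Treewidth 1.
One optimal decomposition is:
Bags: B1 = {1, 5}  B2 = {3, 5}  B3 = {5, 6}  B4 = {4, 5}  B5 = {2, 5}
Tree: B1–B2, B1–B3, B2–B4, B2–B5

Each bag holds 2 vertices, so the decomposition has width 1, which upper-bounds the treewidth. Any graph with an edge has treewidth ≥ 1, and G has the edge 5–1. The upper and lower bounds meet at 1, so that is the treewidth.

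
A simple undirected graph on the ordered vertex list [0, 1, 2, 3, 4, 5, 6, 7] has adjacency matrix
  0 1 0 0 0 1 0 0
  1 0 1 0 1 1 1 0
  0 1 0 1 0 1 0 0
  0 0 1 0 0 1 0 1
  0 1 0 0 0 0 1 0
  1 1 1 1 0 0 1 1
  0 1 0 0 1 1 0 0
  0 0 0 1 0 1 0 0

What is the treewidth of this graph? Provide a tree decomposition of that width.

Treewidth 2.
One optimal decomposition is:
Bags: B1 = {1, 2, 5}  B2 = {1, 5, 6}  B3 = {2, 3, 5}  B4 = {1, 4, 6}  B5 = {0, 1, 5}  B6 = {3, 5, 7}
Tree: B1–B2, B1–B3, B2–B4, B2–B5, B3–B6

Every bag has size at most 3, so the width is 3 − 1 = 2 and tw(G) ≤ 2. Conversely, {1, 4, 6} is a clique of size 3, and the vertices of any clique must share a bag in every tree decomposition; so some bag has ≥ 3 vertices and tw(G) ≥ 2. Therefore the treewidth is 2.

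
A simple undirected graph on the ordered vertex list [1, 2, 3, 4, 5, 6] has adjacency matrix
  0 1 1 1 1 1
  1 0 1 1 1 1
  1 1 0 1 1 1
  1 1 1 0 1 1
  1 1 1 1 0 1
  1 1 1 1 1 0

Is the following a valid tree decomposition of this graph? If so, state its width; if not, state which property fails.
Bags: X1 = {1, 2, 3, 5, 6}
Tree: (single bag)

No — vertex 4 appears in no bag.

A tree decomposition must satisfy three properties: every vertex lies in some bag; for every edge, both endpoints lie together in some bag; and for every vertex, the bags containing it form a connected subtree. Here vertex 4 appears in no bag, so the decomposition is invalid.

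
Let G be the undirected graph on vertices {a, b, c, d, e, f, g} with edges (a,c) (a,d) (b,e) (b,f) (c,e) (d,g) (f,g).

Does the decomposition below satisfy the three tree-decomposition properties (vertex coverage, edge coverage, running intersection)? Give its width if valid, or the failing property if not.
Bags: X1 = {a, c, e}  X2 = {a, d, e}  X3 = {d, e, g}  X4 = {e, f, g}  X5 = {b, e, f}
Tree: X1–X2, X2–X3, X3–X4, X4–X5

Yes; width 2.

Checking the three conditions: (i) the bags cover all of {a, b, c, d, e, f, g}; (ii) for each edge, some bag contains both endpoints; (iii) the bags containing any fixed vertex form a subtree. All hold, so the decomposition is valid with width 3 − 1 = 2.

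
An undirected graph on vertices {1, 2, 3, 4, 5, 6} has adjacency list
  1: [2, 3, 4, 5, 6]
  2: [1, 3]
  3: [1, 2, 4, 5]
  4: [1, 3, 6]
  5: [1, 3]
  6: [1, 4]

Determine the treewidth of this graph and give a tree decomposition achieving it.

The largest bag has 3 vertices, giving width 2; this decomposition certifies tw(G) ≤ 2. For the lower bound, the 3 vertices {1, 2, 3} are pairwise adjacent, and any tree decomposition puts a clique entirely inside one bag — forcing width ≥ 2. Hence tw(G) = 2 exactly.

Treewidth 2.
Bags: B1 = {1, 2, 3}  B2 = {1, 3, 4}  B3 = {1, 3, 5}  B4 = {1, 4, 6}
Tree: B1–B2, B1–B3, B2–B4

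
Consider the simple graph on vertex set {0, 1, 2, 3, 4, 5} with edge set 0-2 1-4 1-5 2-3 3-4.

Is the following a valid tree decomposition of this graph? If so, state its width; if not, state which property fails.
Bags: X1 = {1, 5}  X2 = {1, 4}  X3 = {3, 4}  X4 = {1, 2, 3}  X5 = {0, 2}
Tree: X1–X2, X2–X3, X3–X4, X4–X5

A tree decomposition must satisfy three properties: every vertex lies in some bag; for every edge, both endpoints lie together in some bag; and for every vertex, the bags containing it form a connected subtree. Here bags containing vertex 1 are not connected in the tree, so the decomposition is invalid.

No — bags containing vertex 1 are not connected in the tree.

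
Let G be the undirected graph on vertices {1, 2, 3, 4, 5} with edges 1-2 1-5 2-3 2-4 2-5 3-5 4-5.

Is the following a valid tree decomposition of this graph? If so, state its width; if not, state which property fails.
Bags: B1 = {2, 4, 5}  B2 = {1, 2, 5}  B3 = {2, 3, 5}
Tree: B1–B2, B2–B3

Yes; width 2.

Vertex coverage: the bags together contain {1, 2, 3, 4, 5}, the full vertex set. Edge coverage: each edge of G has both endpoints in at least one bag. Running intersection: for every vertex, the bags containing it form a connected subtree. All three properties hold, so this is a valid tree decomposition of width max|bag| − 1 = 2, and hence tw(G) ≤ 2.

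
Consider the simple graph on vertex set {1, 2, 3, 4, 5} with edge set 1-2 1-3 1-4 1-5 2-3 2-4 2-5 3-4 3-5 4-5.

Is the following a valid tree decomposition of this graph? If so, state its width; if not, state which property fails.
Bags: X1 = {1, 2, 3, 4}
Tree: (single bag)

A tree decomposition must satisfy three properties: every vertex lies in some bag; for every edge, both endpoints lie together in some bag; and for every vertex, the bags containing it form a connected subtree. Here vertex 5 appears in no bag, so the decomposition is invalid.

No — vertex 5 appears in no bag.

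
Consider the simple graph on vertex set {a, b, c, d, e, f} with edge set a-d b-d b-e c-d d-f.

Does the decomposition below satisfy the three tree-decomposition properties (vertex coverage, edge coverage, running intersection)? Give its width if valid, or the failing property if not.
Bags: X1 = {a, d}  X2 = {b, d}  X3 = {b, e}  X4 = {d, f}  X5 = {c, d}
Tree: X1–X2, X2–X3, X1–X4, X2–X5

Yes; width 1.

Every vertex of G appears in some bag (union = {a, b, c, d, e, f}); every edge is covered by a bag; and for each vertex v the set of bags containing v is connected in the bag tree. The decomposition is therefore valid. The largest bag has 2 vertices, so the width is 1.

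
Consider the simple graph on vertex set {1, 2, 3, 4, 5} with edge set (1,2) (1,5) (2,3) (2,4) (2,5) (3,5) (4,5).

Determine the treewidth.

2

A width-2 tree decomposition is:
Bags: B1 = {2, 3, 5}  B2 = {2, 4, 5}  B3 = {1, 2, 5}
Tree: B1–B2, B1–B3
Every bag has size at most 3, so the width is 3 − 1 = 2 and tw(G) ≤ 2. For the lower bound, the 3 vertices {1, 2, 5} are pairwise adjacent, and any tree decomposition puts a clique entirely inside one bag — forcing width ≥ 2. The upper and lower bounds meet at 2, so that is the treewidth.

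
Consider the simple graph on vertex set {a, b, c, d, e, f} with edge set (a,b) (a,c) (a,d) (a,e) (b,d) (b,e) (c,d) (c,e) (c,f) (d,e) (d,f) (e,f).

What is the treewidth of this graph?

3

A width-3 tree decomposition is:
Bags: B1 = {a, c, d, e}  B2 = {a, b, d, e}  B3 = {c, d, e, f}
Tree: B1–B2, B1–B3
Each bag holds 4 vertices, so the decomposition has width 3, which upper-bounds the treewidth. On the other hand G contains the 4-clique {c, d, e, f}. A clique must lie in a single bag of any decomposition, so no decomposition can have width below 3. Combining the bounds, tw(G) = 3.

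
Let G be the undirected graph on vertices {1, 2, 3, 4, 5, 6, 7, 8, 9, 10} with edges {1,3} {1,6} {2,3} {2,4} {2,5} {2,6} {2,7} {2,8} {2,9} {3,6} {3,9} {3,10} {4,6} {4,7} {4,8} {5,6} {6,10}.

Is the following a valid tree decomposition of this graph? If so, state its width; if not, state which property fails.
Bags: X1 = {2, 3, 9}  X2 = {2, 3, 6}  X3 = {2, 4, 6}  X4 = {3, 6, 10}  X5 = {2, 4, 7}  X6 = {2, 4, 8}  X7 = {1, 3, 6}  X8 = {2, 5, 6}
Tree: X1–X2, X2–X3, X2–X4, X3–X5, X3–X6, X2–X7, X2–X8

Yes; width 2.

Every vertex of G appears in some bag (union = {1, 2, 3, 4, 5, 6, 7, 8, 9, 10}); every edge is covered by a bag; and for each vertex v the set of bags containing v is connected in the bag tree. The decomposition is therefore valid. The largest bag has 3 vertices, so the width is 2.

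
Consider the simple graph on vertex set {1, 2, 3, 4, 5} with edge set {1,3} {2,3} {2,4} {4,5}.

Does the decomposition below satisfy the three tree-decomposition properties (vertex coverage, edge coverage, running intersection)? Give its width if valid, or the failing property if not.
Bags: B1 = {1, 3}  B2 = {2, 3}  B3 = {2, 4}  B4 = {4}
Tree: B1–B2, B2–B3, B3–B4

A tree decomposition must satisfy three properties: every vertex lies in some bag; for every edge, both endpoints lie together in some bag; and for every vertex, the bags containing it form a connected subtree. Here vertex 5 appears in no bag, so the decomposition is invalid.

No — vertex 5 appears in no bag.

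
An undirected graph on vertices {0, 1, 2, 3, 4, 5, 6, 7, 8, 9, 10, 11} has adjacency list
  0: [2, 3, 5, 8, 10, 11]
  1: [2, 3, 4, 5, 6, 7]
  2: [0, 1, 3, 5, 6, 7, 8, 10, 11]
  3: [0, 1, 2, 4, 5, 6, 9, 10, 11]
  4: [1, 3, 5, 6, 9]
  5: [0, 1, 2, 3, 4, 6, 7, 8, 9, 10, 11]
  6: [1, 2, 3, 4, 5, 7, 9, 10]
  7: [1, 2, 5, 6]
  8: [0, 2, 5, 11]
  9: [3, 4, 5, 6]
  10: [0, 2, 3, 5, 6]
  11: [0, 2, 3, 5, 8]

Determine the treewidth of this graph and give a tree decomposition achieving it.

Treewidth 4.
One optimal decomposition is:
Bags: B1 = {2, 3, 5, 6, 10}  B2 = {0, 2, 3, 5, 10}  B3 = {0, 2, 3, 5, 11}  B4 = {1, 2, 3, 5, 6}  B5 = {1, 2, 5, 6, 7}  B6 = {0, 2, 5, 8, 11}  B7 = {1, 3, 4, 5, 6}  B8 = {3, 4, 5, 6, 9}
Tree: B1–B2, B2–B3, B1–B4, B4–B5, B3–B6, B4–B7, B7–B8

Every bag has size at most 5, so the width is 5 − 1 = 4 and tw(G) ≤ 4. Conversely, {3, 4, 5, 6, 9} is a clique of size 5, and the vertices of any clique must share a bag in every tree decomposition; so some bag has ≥ 5 vertices and tw(G) ≥ 4. Therefore the treewidth is 4.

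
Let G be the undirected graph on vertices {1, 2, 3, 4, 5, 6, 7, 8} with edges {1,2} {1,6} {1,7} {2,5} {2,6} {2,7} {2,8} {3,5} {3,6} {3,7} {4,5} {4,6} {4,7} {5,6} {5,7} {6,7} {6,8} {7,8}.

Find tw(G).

A width-3 tree decomposition is:
Bags: B1 = {3, 5, 6, 7}  B2 = {2, 5, 6, 7}  B3 = {4, 5, 6, 7}  B4 = {2, 6, 7, 8}  B5 = {1, 2, 6, 7}
Tree: B1–B2, B1–B3, B2–B4, B2–B5
Every bag has size at most 4, so the width is 4 − 1 = 3 and tw(G) ≤ 3. For the lower bound, the 4 vertices {2, 6, 7, 8} are pairwise adjacent, and any tree decomposition puts a clique entirely inside one bag — forcing width ≥ 3. Therefore the treewidth is 3.

3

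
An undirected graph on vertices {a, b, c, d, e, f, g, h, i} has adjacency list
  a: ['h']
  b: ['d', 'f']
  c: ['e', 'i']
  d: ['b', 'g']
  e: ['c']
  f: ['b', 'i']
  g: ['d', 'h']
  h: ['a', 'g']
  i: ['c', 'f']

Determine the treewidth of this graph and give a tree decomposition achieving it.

Each bag holds 2 vertices, so the decomposition has width 1, which upper-bounds the treewidth. Since G has at least one edge (e.g. e–c), it is not an edgeless graph, so tw(G) ≥ 1. Combining the bounds, tw(G) = 1.

Treewidth 1.
One such decomposition:
Bags: B1 = {c, e}  B2 = {c, i}  B3 = {f, i}  B4 = {b, f}  B5 = {b, d}  B6 = {d, g}  B7 = {g, h}  B8 = {a, h}
Tree: B1–B2, B2–B3, B3–B4, B4–B5, B5–B6, B6–B7, B7–B8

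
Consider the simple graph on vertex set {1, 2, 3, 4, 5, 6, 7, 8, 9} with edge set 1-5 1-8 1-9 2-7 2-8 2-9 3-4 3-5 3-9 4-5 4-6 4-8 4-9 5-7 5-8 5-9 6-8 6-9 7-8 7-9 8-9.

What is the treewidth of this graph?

A width-3 tree decomposition is:
Bags: B1 = {4, 5, 8, 9}  B2 = {5, 7, 8, 9}  B3 = {1, 5, 8, 9}  B4 = {2, 7, 8, 9}  B5 = {3, 4, 5, 9}  B6 = {4, 6, 8, 9}
Tree: B1–B2, B2–B3, B2–B4, B1–B5, B1–B6
Every bag has size at most 4, so the width is 4 − 1 = 3 and tw(G) ≤ 3. Conversely, {2, 7, 8, 9} is a clique of size 4, and the vertices of any clique must share a bag in every tree decomposition; so some bag has ≥ 4 vertices and tw(G) ≥ 3. Combining the bounds, tw(G) = 3.

3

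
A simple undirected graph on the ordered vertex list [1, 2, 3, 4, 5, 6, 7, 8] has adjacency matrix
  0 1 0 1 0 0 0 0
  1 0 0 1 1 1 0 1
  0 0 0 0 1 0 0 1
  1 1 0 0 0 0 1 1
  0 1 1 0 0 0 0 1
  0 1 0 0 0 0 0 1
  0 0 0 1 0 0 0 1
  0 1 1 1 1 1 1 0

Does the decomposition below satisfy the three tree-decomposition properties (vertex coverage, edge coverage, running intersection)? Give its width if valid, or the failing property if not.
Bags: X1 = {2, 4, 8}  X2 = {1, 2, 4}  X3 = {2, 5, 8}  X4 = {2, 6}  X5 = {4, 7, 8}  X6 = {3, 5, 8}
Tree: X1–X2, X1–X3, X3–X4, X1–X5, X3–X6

A tree decomposition must satisfy three properties: every vertex lies in some bag; for every edge, both endpoints lie together in some bag; and for every vertex, the bags containing it form a connected subtree. Here edge (8,6) lies in no bag, so the decomposition is invalid.

No — edge (8,6) lies in no bag.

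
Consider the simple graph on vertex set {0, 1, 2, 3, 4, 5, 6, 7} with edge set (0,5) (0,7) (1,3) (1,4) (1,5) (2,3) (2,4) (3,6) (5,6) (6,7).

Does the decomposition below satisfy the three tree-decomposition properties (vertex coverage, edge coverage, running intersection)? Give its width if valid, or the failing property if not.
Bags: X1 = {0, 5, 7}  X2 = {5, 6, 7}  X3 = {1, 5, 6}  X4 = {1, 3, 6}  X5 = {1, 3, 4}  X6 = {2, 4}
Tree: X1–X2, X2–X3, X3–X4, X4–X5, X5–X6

No — edge (3,2) lies in no bag.

A tree decomposition must satisfy three properties: every vertex lies in some bag; for every edge, both endpoints lie together in some bag; and for every vertex, the bags containing it form a connected subtree. Here edge (3,2) lies in no bag, so the decomposition is invalid.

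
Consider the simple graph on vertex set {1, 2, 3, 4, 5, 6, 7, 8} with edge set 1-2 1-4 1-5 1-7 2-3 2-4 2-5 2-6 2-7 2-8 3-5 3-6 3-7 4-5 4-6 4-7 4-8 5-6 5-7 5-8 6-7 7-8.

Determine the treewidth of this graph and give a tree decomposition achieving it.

Each bag holds 5 vertices, so the decomposition has width 4, which upper-bounds the treewidth. For the lower bound, the 5 vertices {2, 3, 5, 6, 7} are pairwise adjacent, and any tree decomposition puts a clique entirely inside one bag — forcing width ≥ 4. Therefore the treewidth is 4.

Treewidth 4.
Bags: B1 = {2, 4, 5, 6, 7}  B2 = {1, 2, 4, 5, 7}  B3 = {2, 4, 5, 7, 8}  B4 = {2, 3, 5, 6, 7}
Tree: B1–B2, B1–B3, B1–B4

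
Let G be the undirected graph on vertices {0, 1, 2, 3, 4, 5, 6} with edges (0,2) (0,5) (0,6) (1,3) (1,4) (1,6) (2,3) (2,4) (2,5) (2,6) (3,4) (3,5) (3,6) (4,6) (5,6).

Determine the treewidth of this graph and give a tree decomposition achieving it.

Each bag holds 4 vertices, so the decomposition has width 3, which upper-bounds the treewidth. On the other hand G contains the 4-clique {1, 3, 4, 6}. A clique must lie in a single bag of any decomposition, so no decomposition can have width below 3. Therefore the treewidth is 3.

Treewidth 3.
One optimal decomposition is:
Bags: B1 = {0, 2, 5, 6}  B2 = {2, 3, 5, 6}  B3 = {2, 3, 4, 6}  B4 = {1, 3, 4, 6}
Tree: B1–B2, B2–B3, B3–B4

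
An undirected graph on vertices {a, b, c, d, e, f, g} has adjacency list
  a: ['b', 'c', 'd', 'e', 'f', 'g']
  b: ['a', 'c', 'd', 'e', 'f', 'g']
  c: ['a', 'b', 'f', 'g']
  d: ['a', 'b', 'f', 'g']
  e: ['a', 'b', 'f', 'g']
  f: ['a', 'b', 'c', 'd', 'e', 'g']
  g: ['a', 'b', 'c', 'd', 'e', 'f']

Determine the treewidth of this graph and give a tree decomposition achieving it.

Every bag has size at most 5, so the width is 5 − 1 = 4 and tw(G) ≤ 4. On the other hand G contains the 5-clique {a, b, d, f, g}. A clique must lie in a single bag of any decomposition, so no decomposition can have width below 4. Combining the bounds, tw(G) = 4.

Treewidth 4.
One optimal decomposition is:
Bags: B1 = {a, b, d, f, g}  B2 = {a, b, c, f, g}  B3 = {a, b, e, f, g}
Tree: B1–B2, B2–B3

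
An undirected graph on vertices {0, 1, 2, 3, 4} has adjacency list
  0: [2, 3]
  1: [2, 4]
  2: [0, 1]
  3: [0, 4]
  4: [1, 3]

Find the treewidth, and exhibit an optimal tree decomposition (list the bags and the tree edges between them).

Treewidth 2.
One such decomposition:
Bags: B1 = {0, 1, 2}  B2 = {0, 1, 4}  B3 = {0, 3, 4}
Tree: B1–B2, B2–B3

Each bag holds 3 vertices, so the decomposition has width 2, which upper-bounds the treewidth. The edges 0–2–1–4–3–0 form a cycle, so G is not a tree and its treewidth is at least 2. Therefore the treewidth is 2.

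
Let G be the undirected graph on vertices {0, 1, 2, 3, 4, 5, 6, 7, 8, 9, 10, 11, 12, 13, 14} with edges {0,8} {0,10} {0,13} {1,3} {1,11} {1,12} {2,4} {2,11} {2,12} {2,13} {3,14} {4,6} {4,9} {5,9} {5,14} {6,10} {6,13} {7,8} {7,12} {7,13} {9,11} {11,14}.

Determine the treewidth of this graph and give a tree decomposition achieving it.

Every bag has size at most 4, so the width is 4 − 1 = 3 and tw(G) ≤ 3. For the lower bound: the 4 vertex sets {0,8,10}, {7}, {13}, {2,4,6,12} are disjoint, each induces a connected subgraph, and every pair is joined by at least one edge of G. Contracting each set to a single vertex therefore yields K_{4} as a minor, and since treewidth is minor-monotone, tw(G) ≥ tw(K_{4}) = 3. The upper and lower bounds meet at 3, so that is the treewidth.

Treewidth 3.
One such decomposition:
Bags: B1 = {0, 7, 8, 10}  B2 = {0, 7, 10, 13}  B3 = {6, 7, 10, 13}  B4 = {6, 7, 12, 13}  B5 = {2, 6, 12, 13}  B6 = {2, 4, 6, 12}  B7 = {1, 2, 4, 12}  B8 = {1, 2, 4, 11}  B9 = {1, 4, 9, 11}  B10 = {1, 3, 9, 11}  B11 = {3, 9, 11, 14}  B12 = {3, 5, 9, 14}
Tree: B1–B2, B2–B3, B3–B4, B4–B5, B5–B6, B6–B7, B7–B8, B8–B9, B9–B10, B10–B11, B11–B12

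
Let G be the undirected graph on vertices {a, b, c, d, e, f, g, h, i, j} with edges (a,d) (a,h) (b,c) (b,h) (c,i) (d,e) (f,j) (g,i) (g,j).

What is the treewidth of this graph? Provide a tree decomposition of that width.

Treewidth 1.
Bags: B1 = {d, e}  B2 = {a, d}  B3 = {a, h}  B4 = {b, h}  B5 = {b, c}  B6 = {c, i}  B7 = {g, i}  B8 = {g, j}  B9 = {f, j}
Tree: B1–B2, B2–B3, B3–B4, B4–B5, B5–B6, B6–B7, B7–B8, B8–B9

The largest bag has 2 vertices, giving width 1; this decomposition certifies tw(G) ≤ 1. G has an edge, so its treewidth is at least 1. The upper and lower bounds meet at 1, so that is the treewidth.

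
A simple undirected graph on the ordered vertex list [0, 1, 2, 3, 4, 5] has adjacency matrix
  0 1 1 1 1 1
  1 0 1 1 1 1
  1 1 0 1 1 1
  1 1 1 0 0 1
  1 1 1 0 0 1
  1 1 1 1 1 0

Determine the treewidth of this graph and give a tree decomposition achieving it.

Treewidth 4.
Bags: B1 = {0, 1, 2, 4, 5}  B2 = {0, 1, 2, 3, 5}
Tree: B1–B2

Every bag has size at most 5, so the width is 5 − 1 = 4 and tw(G) ≤ 4. For the lower bound, the 5 vertices {0, 1, 2, 3, 5} are pairwise adjacent, and any tree decomposition puts a clique entirely inside one bag — forcing width ≥ 4. Therefore the treewidth is 4.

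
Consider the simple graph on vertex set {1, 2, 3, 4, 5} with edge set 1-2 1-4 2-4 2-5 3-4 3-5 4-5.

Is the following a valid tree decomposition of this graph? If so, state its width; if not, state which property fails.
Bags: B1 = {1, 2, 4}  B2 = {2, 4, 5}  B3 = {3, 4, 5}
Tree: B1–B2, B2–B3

Yes; width 2.

Checking the three conditions: (i) the bags cover all of {1, 2, 3, 4, 5}; (ii) for each edge, some bag contains both endpoints; (iii) the bags containing any fixed vertex form a subtree. All hold, so the decomposition is valid with width 3 − 1 = 2.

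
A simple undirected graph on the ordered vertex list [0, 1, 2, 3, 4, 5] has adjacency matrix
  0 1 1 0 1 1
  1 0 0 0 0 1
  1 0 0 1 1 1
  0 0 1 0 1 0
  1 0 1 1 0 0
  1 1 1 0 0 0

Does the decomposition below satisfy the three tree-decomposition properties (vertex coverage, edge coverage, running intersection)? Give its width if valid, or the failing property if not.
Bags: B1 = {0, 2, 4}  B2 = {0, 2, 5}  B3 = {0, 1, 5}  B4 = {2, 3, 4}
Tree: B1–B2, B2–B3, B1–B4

Every vertex of G appears in some bag (union = {0, 1, 2, 3, 4, 5}); every edge is covered by a bag; and for each vertex v the set of bags containing v is connected in the bag tree. The decomposition is therefore valid. The largest bag has 3 vertices, so the width is 2.

Yes; width 2.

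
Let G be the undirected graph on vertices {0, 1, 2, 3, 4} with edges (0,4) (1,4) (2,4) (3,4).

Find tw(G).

1

A width-1 tree decomposition is:
Bags: B1 = {0, 4}  B2 = {2, 4}  B3 = {3, 4}  B4 = {1, 4}
Tree: B1–B2, B1–B3, B2–B4
The largest bag has 2 vertices, giving width 1; this decomposition certifies tw(G) ≤ 1. Any graph with an edge has treewidth ≥ 1, and G has the edge 4–0. Combining the bounds, tw(G) = 1.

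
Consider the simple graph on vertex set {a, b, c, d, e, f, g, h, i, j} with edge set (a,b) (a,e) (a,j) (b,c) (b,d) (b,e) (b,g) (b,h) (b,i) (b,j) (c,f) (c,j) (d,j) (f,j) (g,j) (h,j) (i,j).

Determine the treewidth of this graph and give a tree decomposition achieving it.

Treewidth 2.
One such decomposition:
Bags: B1 = {b, i, j}  B2 = {a, b, j}  B3 = {b, h, j}  B4 = {b, c, j}  B5 = {a, b, e}  B6 = {b, g, j}  B7 = {b, d, j}  B8 = {c, f, j}
Tree: B1–B2, B1–B3, B1–B4, B2–B5, B3–B6, B6–B7, B4–B8

Every bag has size at most 3, so the width is 3 − 1 = 2 and tw(G) ≤ 2. Conversely, {c, f, j} is a clique of size 3, and the vertices of any clique must share a bag in every tree decomposition; so some bag has ≥ 3 vertices and tw(G) ≥ 2. Hence tw(G) = 2 exactly.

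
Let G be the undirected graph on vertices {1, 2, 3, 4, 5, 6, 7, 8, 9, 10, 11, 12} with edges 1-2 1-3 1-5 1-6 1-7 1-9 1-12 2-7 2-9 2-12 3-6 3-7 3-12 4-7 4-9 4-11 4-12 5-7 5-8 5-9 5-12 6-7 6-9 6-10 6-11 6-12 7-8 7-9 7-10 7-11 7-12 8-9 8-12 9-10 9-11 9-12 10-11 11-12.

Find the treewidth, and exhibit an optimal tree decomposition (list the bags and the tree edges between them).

Every bag has size at most 5, so the width is 5 − 1 = 4 and tw(G) ≤ 4. For the lower bound, the 5 vertices {6, 7, 9, 10, 11} are pairwise adjacent, and any tree decomposition puts a clique entirely inside one bag — forcing width ≥ 4. Therefore the treewidth is 4.

Treewidth 4.
One optimal decomposition is:
Bags: B1 = {6, 7, 9, 11, 12}  B2 = {1, 6, 7, 9, 12}  B3 = {6, 7, 9, 10, 11}  B4 = {4, 7, 9, 11, 12}  B5 = {1, 2, 7, 9, 12}  B6 = {1, 3, 6, 7, 12}  B7 = {1, 5, 7, 9, 12}  B8 = {5, 7, 8, 9, 12}
Tree: B1–B2, B1–B3, B1–B4, B2–B5, B2–B6, B5–B7, B7–B8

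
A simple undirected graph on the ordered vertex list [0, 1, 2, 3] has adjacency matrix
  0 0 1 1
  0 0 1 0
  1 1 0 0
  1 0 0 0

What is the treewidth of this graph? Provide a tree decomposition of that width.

Treewidth 1.
One optimal decomposition is:
Bags: B1 = {1, 2}  B2 = {0, 2}  B3 = {0, 3}
Tree: B1–B2, B2–B3

The largest bag has 2 vertices, giving width 1; this decomposition certifies tw(G) ≤ 1. Since G has at least one edge (e.g. 1–2), it is not an edgeless graph, so tw(G) ≥ 1. The upper and lower bounds meet at 1, so that is the treewidth.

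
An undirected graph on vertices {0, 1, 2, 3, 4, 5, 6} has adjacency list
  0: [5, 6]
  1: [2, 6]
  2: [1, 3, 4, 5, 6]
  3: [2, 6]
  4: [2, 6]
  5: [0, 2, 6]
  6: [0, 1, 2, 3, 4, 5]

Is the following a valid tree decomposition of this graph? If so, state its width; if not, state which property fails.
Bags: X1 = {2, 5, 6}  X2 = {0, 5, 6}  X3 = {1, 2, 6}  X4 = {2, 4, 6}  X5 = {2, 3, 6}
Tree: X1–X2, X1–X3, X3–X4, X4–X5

Yes; width 2.

Vertex coverage: the bags together contain {0, 1, 2, 3, 4, 5, 6}, the full vertex set. Edge coverage: each edge of G has both endpoints in at least one bag. Running intersection: for every vertex, the bags containing it form a connected subtree. All three properties hold, so this is a valid tree decomposition of width max|bag| − 1 = 2, and hence tw(G) ≤ 2.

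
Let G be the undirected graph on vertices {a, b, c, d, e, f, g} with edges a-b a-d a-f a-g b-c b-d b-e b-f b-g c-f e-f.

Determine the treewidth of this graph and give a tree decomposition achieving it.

Every bag has size at most 3, so the width is 3 − 1 = 2 and tw(G) ≤ 2. Conversely, {a, b, d} is a clique of size 3, and the vertices of any clique must share a bag in every tree decomposition; so some bag has ≥ 3 vertices and tw(G) ≥ 2. The upper and lower bounds meet at 2, so that is the treewidth.

Treewidth 2.
One optimal decomposition is:
Bags: B1 = {a, b, g}  B2 = {a, b, f}  B3 = {a, b, d}  B4 = {b, c, f}  B5 = {b, e, f}
Tree: B1–B2, B2–B3, B2–B4, B4–B5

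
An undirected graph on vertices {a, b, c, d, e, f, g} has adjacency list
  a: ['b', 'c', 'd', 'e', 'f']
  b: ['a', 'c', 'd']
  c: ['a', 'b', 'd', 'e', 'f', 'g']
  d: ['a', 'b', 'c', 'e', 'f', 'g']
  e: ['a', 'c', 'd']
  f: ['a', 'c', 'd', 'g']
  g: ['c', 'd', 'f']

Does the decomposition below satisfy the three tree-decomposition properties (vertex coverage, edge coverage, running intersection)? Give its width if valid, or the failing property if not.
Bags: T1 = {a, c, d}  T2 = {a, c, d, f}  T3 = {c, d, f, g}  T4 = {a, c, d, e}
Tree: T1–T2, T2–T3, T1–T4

No — vertex b appears in no bag.

A tree decomposition must satisfy three properties: every vertex lies in some bag; for every edge, both endpoints lie together in some bag; and for every vertex, the bags containing it form a connected subtree. Here vertex b appears in no bag, so the decomposition is invalid.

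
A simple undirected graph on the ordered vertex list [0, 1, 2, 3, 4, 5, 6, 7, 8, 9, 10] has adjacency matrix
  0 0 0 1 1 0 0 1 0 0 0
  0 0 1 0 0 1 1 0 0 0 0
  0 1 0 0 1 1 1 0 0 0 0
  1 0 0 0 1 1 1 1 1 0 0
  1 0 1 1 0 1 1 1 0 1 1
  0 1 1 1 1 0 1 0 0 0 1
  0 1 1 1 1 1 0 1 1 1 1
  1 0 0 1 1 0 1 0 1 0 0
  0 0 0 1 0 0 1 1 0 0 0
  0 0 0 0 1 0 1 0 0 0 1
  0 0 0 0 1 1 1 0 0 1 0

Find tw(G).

A width-3 tree decomposition is:
Bags: B1 = {3, 4, 6, 7}  B2 = {3, 4, 5, 6}  B3 = {0, 3, 4, 7}  B4 = {2, 4, 5, 6}  B5 = {3, 6, 7, 8}  B6 = {4, 5, 6, 10}  B7 = {1, 2, 5, 6}  B8 = {4, 6, 9, 10}
Tree: B1–B2, B1–B3, B2–B4, B1–B5, B4–B6, B4–B7, B6–B8
The largest bag has 4 vertices, giving width 3; this decomposition certifies tw(G) ≤ 3. On the other hand G contains the 4-clique {0, 3, 4, 7}. A clique must lie in a single bag of any decomposition, so no decomposition can have width below 3. The upper and lower bounds meet at 3, so that is the treewidth.

3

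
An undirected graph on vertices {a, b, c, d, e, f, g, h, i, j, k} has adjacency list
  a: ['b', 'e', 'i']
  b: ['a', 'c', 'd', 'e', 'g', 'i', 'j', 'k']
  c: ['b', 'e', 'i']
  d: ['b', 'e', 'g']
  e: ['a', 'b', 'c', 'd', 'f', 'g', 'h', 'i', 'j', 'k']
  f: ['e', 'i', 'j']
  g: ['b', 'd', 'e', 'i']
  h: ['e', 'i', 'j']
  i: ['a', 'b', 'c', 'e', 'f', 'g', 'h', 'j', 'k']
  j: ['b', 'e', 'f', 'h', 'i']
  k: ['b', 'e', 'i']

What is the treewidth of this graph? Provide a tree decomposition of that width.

Each bag holds 4 vertices, so the decomposition has width 3, which upper-bounds the treewidth. On the other hand G contains the 4-clique {b, d, e, g}. A clique must lie in a single bag of any decomposition, so no decomposition can have width below 3. Combining the bounds, tw(G) = 3.

Treewidth 3.
Bags: B1 = {b, e, i, j}  B2 = {b, c, e, i}  B3 = {b, e, g, i}  B4 = {b, e, i, k}  B5 = {e, f, i, j}  B6 = {a, b, e, i}  B7 = {b, d, e, g}  B8 = {e, h, i, j}
Tree: B1–B2, B1–B3, B3–B4, B1–B5, B1–B6, B3–B7, B1–B8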